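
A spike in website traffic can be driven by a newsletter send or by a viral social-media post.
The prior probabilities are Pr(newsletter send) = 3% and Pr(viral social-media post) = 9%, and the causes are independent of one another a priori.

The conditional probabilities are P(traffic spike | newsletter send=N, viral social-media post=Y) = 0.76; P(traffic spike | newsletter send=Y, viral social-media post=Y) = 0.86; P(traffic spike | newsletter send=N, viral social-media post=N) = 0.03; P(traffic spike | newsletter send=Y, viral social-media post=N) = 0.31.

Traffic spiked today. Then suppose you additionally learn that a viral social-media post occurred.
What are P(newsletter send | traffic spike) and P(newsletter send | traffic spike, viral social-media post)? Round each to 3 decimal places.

P(newsletter send | traffic spike) ≈ 0.104; P(newsletter send | traffic spike, viral social-media post) ≈ 0.034

Sum P(traffic spike|·) weighted by the priors over the 4 (newsletter send, viral social-media post) configurations:
  P(traffic spike) = 0.03×0.97×0.91 + 0.76×0.97×0.09 + 0.31×0.03×0.91 + 0.86×0.03×0.09
        = 0.026481 + 0.066348 + 0.008463 + 0.002322 = 0.103614
Configurations with newsletter send contribute 0.010785, so
  P(newsletter send | traffic spike) = 0.010785 / 0.103614 ≈ 0.104

With the extra evidence:
P(traffic spike | viral social-media post) = 0.76·0.97 + 0.86·0.03 = 0.737200 + 0.025800 = 0.763000
Restricting to configurations with newsletter send present: 0.86·0.03 = 0.025800.
So P(newsletter send | traffic spike, viral social-media post) = 0.025800/0.763000 ≈ 0.034.
Conditioning on viral social-media post lowers the posterior on newsletter send: the classic explaining-away effect in a common-effect structure.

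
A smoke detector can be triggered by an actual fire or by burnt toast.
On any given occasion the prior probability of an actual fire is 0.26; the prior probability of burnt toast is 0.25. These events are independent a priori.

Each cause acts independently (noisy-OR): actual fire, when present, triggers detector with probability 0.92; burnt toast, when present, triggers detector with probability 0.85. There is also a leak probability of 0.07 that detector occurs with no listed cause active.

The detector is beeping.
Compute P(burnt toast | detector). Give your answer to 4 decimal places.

P(burnt toast | detector) ≈ 0.5047

Under noisy-OR, P(detector | causes) = 1 − (1−0.07)·∏(1−qᵢ) over the active causes.
P(detector) = 0.07*0.74*0.75 + 0.8605*0.74*0.25 + 0.9256*0.26*0.75 + 0.98884*0.26*0.25 = 0.038850 + 0.159193 + 0.180492 + 0.064275 = 0.442810
Of this, 0.223468 comes from 0.159193 + 0.064275 (the burnt toast=true cases).
P(burnt toast | detector) = 0.223468 / 0.442810 ≈ 0.5047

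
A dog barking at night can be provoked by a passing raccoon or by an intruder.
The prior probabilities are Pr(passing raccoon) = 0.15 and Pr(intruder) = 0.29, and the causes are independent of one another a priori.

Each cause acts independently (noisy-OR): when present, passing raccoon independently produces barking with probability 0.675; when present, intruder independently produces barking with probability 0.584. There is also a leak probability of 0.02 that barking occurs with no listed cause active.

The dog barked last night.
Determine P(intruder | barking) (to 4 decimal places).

P(intruder | barking) ≈ 0.6846

Under noisy-OR, P(barking | causes) = 1 − (1−0.02)·∏(1−qᵢ) over the active causes.
P(barking) = 0.02·0.85·0.71 + 0.59232·0.85·0.29 + 0.6815·0.15·0.71 + 0.867504·0.15·0.29 = 0.012070 + 0.146007 + 0.072580 + 0.037736 = 0.268393
Restricting to configurations with intruder present: 0.146007 + 0.037736 = 0.183743.
So P(intruder | barking) = 0.183743/0.268393 ≈ 0.6846.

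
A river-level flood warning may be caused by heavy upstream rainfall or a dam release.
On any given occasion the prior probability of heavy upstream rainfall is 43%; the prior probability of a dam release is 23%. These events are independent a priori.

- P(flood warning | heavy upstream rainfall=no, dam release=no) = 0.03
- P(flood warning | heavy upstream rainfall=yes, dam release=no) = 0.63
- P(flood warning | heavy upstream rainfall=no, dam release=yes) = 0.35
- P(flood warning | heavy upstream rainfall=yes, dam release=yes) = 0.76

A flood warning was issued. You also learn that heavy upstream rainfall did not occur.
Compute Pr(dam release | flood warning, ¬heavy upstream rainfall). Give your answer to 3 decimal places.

Pr(dam release | flood warning, ¬heavy upstream rainfall) ≈ 0.777

Enumerate both values of dam release and weight by the priors:
  P(flood warning | ¬heavy upstream rainfall) = 0.03×0.77 + 0.35×0.23
        = 0.023100 + 0.080500 = 0.103600
The terms with dam release present sum to 0.080500, so
  P(dam release | flood warning, ¬heavy upstream rainfall) = 0.080500 / 0.103600 ≈ 0.777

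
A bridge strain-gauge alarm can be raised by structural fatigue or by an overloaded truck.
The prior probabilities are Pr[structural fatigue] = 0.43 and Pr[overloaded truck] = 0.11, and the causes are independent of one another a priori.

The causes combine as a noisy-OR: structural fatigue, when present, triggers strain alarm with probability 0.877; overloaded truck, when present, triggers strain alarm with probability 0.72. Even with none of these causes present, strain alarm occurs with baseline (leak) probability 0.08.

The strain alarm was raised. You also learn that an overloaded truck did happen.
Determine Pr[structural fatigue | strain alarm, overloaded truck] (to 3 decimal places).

Pr[structural fatigue | strain alarm, overloaded truck] ≈ 0.496

Under noisy-OR, P(strain alarm | causes) = 1 − (1−0.08)·∏(1−qᵢ) over the active causes.
Sum P(strain alarm|·) weighted by the priors over both values of structural fatigue:
  P(strain alarm | overloaded truck) = 0.7424*0.57 + 0.968315*0.43
        = 0.423168 + 0.416375 = 0.839543
The terms with structural fatigue present sum to 0.416375, so
  P(structural fatigue | strain alarm, overloaded truck) = 0.416375 / 0.839543 ≈ 0.496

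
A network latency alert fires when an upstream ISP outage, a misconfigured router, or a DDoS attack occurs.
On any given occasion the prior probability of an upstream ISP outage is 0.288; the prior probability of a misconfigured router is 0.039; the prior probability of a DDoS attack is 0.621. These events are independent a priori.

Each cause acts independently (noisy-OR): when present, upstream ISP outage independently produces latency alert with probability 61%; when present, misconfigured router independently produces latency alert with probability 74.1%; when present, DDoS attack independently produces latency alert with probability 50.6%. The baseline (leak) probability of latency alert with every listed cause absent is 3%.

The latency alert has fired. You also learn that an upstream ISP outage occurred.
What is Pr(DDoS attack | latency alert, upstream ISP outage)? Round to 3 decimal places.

Under noisy-OR, P(latency alert | causes) = 1 − (1−0.03)·∏(1−qᵢ) over the active causes.
P(latency alert | upstream ISP outage) = 0.6217×0.961×0.379 + 0.81312×0.961×0.621 + 0.90202×0.039×0.379 + 0.951598×0.039×0.621 = 0.226435 + 0.485255 + 0.013333 + 0.023047 = 0.748070
Restricting to configurations with DDoS attack present: 0.485255 + 0.023047 = 0.508302.
Hence the posterior is 0.508302/0.748070 ≈ 0.679.

Pr(DDoS attack | latency alert, upstream ISP outage) ≈ 0.679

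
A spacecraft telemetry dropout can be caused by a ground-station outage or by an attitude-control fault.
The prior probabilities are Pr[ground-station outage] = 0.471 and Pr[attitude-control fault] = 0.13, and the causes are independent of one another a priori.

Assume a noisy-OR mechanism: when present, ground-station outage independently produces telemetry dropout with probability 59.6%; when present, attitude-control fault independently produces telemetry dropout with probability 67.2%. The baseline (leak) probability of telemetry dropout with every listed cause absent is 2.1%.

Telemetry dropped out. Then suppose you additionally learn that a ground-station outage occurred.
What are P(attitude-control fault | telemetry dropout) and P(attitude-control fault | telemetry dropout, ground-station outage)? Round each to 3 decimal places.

P(attitude-control fault | telemetry dropout) ≈ 0.280; P(attitude-control fault | telemetry dropout, ground-station outage) ≈ 0.177

Under noisy-OR, P(telemetry dropout | causes) = 1 − (1−0.021)·∏(1−qᵢ) over the active causes.
P(telemetry dropout) = 0.021*0.529*0.87 + 0.678888*0.529*0.13 + 0.604484*0.471*0.87 + 0.870271*0.471*0.13 = 0.009665 + 0.046687 + 0.247699 + 0.053287 = 0.357338
Restricting to configurations with attitude-control fault present: 0.046687 + 0.053287 = 0.099974.
So P(attitude-control fault | telemetry dropout) = 0.099974/0.357338 ≈ 0.280.

With the extra evidence:
By total probability over both values of attitude-control fault:
  P(telemetry dropout | ground-station outage) = 0.604484×0.87 + 0.870271×0.13
        = 0.525901 + 0.113135 = 0.639036
The terms with attitude-control fault present sum to 0.113135, so
  P(attitude-control fault | telemetry dropout, ground-station outage) = 0.113135 / 0.639036 ≈ 0.177
The drop from 0.280 to 0.177 is the explaining-away (discounting) effect.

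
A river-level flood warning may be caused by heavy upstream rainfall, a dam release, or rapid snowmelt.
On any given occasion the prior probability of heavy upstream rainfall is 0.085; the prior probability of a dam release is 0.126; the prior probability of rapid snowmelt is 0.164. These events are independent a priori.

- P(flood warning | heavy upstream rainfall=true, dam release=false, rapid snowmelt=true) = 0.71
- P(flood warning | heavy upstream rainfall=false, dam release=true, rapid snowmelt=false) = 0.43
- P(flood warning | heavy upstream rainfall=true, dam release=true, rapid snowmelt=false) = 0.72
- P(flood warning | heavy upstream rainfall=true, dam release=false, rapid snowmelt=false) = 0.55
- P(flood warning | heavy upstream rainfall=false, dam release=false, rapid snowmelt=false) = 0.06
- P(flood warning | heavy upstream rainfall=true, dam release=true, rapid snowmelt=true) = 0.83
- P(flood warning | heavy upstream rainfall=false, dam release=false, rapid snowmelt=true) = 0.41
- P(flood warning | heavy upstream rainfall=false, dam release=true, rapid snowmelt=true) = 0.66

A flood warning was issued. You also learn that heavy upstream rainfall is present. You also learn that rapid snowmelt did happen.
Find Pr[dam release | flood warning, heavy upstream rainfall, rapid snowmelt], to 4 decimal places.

Pr[dam release | flood warning, heavy upstream rainfall, rapid snowmelt] ≈ 0.1442

P(flood warning | heavy upstream rainfall, rapid snowmelt) = 0.71*0.874 + 0.83*0.126 = 0.620540 + 0.104580 = 0.725120
The dam release-present share is 0.83*0.126 = 0.104580.
Hence the posterior is 0.104580/0.725120 ≈ 0.1442.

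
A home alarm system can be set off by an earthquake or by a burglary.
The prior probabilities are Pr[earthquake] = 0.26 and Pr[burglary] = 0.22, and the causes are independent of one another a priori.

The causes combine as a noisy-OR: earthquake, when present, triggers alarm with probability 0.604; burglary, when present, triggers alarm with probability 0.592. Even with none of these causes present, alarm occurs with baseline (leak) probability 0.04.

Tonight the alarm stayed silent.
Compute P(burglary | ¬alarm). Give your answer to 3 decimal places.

P(burglary | ¬alarm) ≈ 0.103

Under noisy-OR, P(alarm | causes) = 1 − (1−0.04)·∏(1−qᵢ) over the active causes.
P(¬alarm) = 0.96×0.74×0.78 + 0.39168×0.74×0.22 + 0.38016×0.26×0.78 + 0.155105×0.26×0.22 = 0.554112 + 0.063766 + 0.077096 + 0.008872 = 0.703846
The burglary-present share is 0.063766 + 0.008872 = 0.072638.
P(burglary | ¬alarm) = 0.072638 / 0.703846 ≈ 0.103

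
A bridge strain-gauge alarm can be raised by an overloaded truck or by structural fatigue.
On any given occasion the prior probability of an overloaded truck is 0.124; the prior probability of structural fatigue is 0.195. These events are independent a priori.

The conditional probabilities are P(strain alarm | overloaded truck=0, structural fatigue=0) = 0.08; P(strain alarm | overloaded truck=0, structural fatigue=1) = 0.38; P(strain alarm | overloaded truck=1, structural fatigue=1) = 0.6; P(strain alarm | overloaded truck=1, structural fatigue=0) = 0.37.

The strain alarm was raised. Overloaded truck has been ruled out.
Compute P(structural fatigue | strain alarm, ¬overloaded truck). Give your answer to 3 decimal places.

Numerator (weight on configurations with structural fatigue): 0.38*0.195 = 0.074100
Denominator P(strain alarm | ¬overloaded truck): 0.08*0.805 + 0.38*0.195 = 0.138500
P(structural fatigue | strain alarm, ¬overloaded truck) = 0.074100/0.138500 ≈ 0.535

P(structural fatigue | strain alarm, ¬overloaded truck) ≈ 0.535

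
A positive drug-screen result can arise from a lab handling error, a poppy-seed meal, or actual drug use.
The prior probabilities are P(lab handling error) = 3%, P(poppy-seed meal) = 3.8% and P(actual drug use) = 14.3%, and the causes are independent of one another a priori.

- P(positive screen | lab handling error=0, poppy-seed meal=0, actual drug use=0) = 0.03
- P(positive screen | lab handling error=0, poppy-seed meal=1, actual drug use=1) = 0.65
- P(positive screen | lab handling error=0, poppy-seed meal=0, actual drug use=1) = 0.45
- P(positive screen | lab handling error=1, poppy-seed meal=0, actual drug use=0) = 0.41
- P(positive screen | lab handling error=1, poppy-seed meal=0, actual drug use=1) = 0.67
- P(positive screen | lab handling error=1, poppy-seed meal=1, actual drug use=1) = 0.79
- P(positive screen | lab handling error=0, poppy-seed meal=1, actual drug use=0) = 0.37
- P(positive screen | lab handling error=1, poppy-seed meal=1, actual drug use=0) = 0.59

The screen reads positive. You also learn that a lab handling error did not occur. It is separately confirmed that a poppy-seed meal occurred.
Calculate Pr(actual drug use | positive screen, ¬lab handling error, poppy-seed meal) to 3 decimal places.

P(positive screen | ¬lab handling error, poppy-seed meal) = 0.37·0.857 + 0.65·0.143 = 0.317090 + 0.092950 = 0.410040
The actual drug use-present share is 0.65·0.143 = 0.092950.
P(actual drug use | positive screen, ¬lab handling error, poppy-seed meal) = 0.092950 / 0.410040 ≈ 0.227

Pr(actual drug use | positive screen, ¬lab handling error, poppy-seed meal) ≈ 0.227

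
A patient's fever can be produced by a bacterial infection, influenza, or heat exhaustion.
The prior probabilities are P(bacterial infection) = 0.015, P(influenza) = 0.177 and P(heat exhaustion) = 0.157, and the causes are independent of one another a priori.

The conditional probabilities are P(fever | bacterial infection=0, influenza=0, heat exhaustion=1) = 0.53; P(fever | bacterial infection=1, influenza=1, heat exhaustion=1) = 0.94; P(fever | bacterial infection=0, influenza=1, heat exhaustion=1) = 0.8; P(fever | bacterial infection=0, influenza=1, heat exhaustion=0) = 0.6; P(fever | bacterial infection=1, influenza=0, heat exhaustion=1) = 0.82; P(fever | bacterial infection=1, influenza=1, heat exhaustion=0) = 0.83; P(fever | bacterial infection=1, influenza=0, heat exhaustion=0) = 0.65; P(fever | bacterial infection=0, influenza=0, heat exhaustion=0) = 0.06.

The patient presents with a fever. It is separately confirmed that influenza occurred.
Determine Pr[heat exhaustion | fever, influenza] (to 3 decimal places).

By total probability over the 4 (bacterial infection, heat exhaustion) configurations:
  P(fever | influenza) = 0.6*0.985*0.843 + 0.8*0.985*0.157 + 0.83*0.015*0.843 + 0.94*0.015*0.157
        = 0.498213 + 0.123716 + 0.010495 + 0.002214 = 0.634638
Keeping only the heat exhaustion-present terms gives 0.125930, so
  P(heat exhaustion | fever, influenza) = 0.125930 / 0.634638 ≈ 0.198

Pr[heat exhaustion | fever, influenza] ≈ 0.198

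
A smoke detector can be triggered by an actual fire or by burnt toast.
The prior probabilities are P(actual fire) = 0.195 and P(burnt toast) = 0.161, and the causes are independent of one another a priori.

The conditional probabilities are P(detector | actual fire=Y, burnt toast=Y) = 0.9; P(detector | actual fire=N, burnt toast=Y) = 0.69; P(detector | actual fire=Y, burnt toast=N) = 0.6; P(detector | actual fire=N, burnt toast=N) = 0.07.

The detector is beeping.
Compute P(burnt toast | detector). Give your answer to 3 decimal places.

For the numerator, keep only burnt toast=true terms: 0.089427 + 0.028256 = 0.117683
Normalizer over all consistent configurations: 0.07×0.805×0.839 + 0.69×0.805×0.161 + 0.6×0.195×0.839 + 0.9×0.195×0.161 = 0.263124
Posterior = 0.117683 / 0.263124 ≈ 0.447

P(burnt toast | detector) ≈ 0.447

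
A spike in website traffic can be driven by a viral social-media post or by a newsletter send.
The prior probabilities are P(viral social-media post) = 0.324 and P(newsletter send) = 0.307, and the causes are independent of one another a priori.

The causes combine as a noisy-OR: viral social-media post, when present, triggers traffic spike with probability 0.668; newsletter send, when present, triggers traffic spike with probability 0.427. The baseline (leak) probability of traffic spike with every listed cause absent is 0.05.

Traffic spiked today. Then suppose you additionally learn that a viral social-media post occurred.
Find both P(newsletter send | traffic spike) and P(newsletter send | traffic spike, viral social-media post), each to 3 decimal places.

P(newsletter send | traffic spike) ≈ 0.498; P(newsletter send | traffic spike, viral social-media post) ≈ 0.346

Under noisy-OR, P(traffic spike | causes) = 1 − (1−0.05)·∏(1−qᵢ) over the active causes.
Weight on newsletter send=true, given the evidence: 0.094562 + 0.081492 = 0.176054
The normalizing constant is 0.05×0.676×0.693 + 0.45565×0.676×0.307 + 0.6846×0.324×0.693 + 0.819276×0.324×0.307 = 0.353192
P(newsletter send | traffic spike) = 0.176054/0.353192 ≈ 0.498

Now also conditioning on viral social-media post=true:
By total probability over both values of newsletter send:
  P(traffic spike | viral social-media post) = 0.6846·0.693 + 0.819276·0.307
        = 0.474428 + 0.251518 = 0.725946
Keeping only the newsletter send-present terms gives 0.251518, so
  P(newsletter send | traffic spike, viral social-media post) = 0.251518 / 0.725946 ≈ 0.346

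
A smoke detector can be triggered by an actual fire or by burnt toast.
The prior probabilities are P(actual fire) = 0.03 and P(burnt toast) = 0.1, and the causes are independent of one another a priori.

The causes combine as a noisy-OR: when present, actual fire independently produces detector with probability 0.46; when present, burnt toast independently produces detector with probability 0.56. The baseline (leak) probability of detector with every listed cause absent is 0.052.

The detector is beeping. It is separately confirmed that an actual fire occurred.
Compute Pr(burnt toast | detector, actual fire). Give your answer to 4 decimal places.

Pr(burnt toast | detector, actual fire) ≈ 0.1499

Under noisy-OR, P(detector | causes) = 1 − (1−0.052)·∏(1−qᵢ) over the active causes.
P(detector | actual fire) = 0.48808·0.9 + 0.774755·0.1 = 0.439272 + 0.077476 = 0.516748
Of this, 0.077476 comes from 0.774755·0.1 (the burnt toast=true cases).
So P(burnt toast | detector, actual fire) = 0.077476/0.516748 ≈ 0.1499.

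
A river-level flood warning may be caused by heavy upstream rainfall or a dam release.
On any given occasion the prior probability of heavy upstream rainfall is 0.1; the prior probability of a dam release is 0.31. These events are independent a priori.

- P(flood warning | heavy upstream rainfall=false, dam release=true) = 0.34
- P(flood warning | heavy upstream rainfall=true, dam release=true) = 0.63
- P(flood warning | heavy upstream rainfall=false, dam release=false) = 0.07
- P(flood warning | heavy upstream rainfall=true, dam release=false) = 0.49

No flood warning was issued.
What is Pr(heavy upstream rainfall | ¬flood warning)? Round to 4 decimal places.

Pr(heavy upstream rainfall | ¬flood warning) ≈ 0.0577

Sum P(¬flood warning|·) weighted by the priors over the 4 (heavy upstream rainfall, dam release) configurations:
  P(¬flood warning) = 0.93*0.9*0.69 + 0.66*0.9*0.31 + 0.51*0.1*0.69 + 0.37*0.1*0.31
        = 0.577530 + 0.184140 + 0.035190 + 0.011470 = 0.808330
Keeping only the heavy upstream rainfall-present terms gives 0.046660, so
  P(heavy upstream rainfall | ¬flood warning) = 0.046660 / 0.808330 ≈ 0.0577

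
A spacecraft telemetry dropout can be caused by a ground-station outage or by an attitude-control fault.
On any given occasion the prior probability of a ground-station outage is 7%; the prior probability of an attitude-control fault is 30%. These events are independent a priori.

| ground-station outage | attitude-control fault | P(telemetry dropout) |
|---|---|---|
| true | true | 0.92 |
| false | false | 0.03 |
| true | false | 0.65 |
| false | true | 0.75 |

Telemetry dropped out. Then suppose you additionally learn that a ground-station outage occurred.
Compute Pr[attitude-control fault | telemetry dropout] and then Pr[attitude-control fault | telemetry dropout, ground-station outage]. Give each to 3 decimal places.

Enumerate the 4 (ground-station outage, attitude-control fault) configurations and weight by the priors:
  P(telemetry dropout) = 0.03·0.93·0.7 + 0.75·0.93·0.3 + 0.65·0.07·0.7 + 0.92·0.07·0.3
        = 0.019530 + 0.209250 + 0.031850 + 0.019320 = 0.279950
Configurations with attitude-control fault contribute 0.228570, so
  P(attitude-control fault | telemetry dropout) = 0.228570 / 0.279950 ≈ 0.816

Now also conditioning on ground-station outage=true:
Sum P(telemetry dropout|·) weighted by the priors over both values of attitude-control fault:
  P(telemetry dropout | ground-station outage) = 0.65·0.7 + 0.92·0.3
        = 0.455000 + 0.276000 = 0.731000
The terms with attitude-control fault present sum to 0.276000, so
  P(attitude-control fault | telemetry dropout, ground-station outage) = 0.276000 / 0.731000 ≈ 0.378
This is intercausal reasoning (explaining away): once ground-station outage accounts for the telemetry dropout, attitude-control fault becomes less likely.

Pr[attitude-control fault | telemetry dropout] ≈ 0.816; Pr[attitude-control fault | telemetry dropout, ground-station outage] ≈ 0.378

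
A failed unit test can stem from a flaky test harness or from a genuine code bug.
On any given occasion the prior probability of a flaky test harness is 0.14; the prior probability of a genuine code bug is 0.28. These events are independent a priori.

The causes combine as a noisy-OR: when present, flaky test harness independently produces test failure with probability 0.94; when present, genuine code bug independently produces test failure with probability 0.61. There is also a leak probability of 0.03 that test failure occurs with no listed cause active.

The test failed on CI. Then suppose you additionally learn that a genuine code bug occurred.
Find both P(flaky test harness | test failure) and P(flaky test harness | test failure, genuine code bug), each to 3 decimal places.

Under noisy-OR, P(test failure | causes) = 1 − (1−0.03)·∏(1−qᵢ) over the active causes.
Numerator (weight on configurations with flaky test harness): 0.094933 + 0.038310 = 0.133243
The normalizing constant is 0.03*0.86*0.72 + 0.6217*0.86*0.28 + 0.9418*0.14*0.72 + 0.977302*0.14*0.28 = 0.301524
P(flaky test harness | test failure) = 0.133243/0.301524 ≈ 0.442

Now also conditioning on genuine code bug=true:
Enumerate both values of flaky test harness and weight by the priors:
  P(test failure | genuine code bug) = 0.6217*0.86 + 0.977302*0.14
        = 0.534662 + 0.136822 = 0.671484
Configurations with flaky test harness contribute 0.136822, so
  P(flaky test harness | test failure, genuine code bug) = 0.136822 / 0.671484 ≈ 0.204
The drop from 0.442 to 0.204 is the explaining-away (discounting) effect.

P(flaky test harness | test failure) ≈ 0.442; P(flaky test harness | test failure, genuine code bug) ≈ 0.204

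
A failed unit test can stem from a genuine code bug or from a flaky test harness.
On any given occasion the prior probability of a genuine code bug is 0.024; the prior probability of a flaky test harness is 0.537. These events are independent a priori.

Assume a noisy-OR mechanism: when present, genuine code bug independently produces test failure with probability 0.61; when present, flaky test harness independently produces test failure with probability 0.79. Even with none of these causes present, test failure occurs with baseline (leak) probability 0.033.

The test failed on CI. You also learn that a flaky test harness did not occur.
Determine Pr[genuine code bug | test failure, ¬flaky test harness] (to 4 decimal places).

Pr[genuine code bug | test failure, ¬flaky test harness] ≈ 0.3170

Under noisy-OR, P(test failure | causes) = 1 − (1−0.033)·∏(1−qᵢ) over the active causes.
For the numerator, keep only genuine code bug=true terms: 0.62287×0.024 = 0.014949
Normalizer over all consistent configurations: 0.033×0.976 + 0.62287×0.024 = 0.047157
P(genuine code bug | test failure, ¬flaky test harness) = 0.014949/0.047157 ≈ 0.3170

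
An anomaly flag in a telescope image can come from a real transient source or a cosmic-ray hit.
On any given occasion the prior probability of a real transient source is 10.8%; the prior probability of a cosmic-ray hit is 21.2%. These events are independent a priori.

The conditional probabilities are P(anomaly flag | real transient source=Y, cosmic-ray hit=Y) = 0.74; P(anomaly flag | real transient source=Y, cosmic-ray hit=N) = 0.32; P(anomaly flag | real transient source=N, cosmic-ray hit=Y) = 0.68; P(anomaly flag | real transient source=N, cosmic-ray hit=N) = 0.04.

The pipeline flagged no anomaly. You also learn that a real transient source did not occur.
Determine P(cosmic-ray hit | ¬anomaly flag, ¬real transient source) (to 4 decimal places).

Enumerate both values of cosmic-ray hit and weight by the priors:
  P(¬anomaly flag | ¬real transient source) = 0.96×0.788 + 0.32×0.212
        = 0.756480 + 0.067840 = 0.824320
Configurations with cosmic-ray hit contribute 0.067840, so
  P(cosmic-ray hit | ¬anomaly flag, ¬real transient source) = 0.067840 / 0.824320 ≈ 0.0823

P(cosmic-ray hit | ¬anomaly flag, ¬real transient source) ≈ 0.0823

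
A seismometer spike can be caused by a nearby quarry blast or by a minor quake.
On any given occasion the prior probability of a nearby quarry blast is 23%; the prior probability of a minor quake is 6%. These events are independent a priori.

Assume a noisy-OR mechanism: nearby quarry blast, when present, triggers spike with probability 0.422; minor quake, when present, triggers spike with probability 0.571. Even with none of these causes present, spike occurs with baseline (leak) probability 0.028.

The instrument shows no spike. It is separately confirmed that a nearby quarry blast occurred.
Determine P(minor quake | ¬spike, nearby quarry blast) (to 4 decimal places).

Under noisy-OR, P(spike | causes) = 1 − (1−0.028)·∏(1−qᵢ) over the active causes.
Enumerate both values of minor quake and weight by the priors:
  P(¬spike | nearby quarry blast) = 0.561816*0.94 + 0.241019*0.06
        = 0.528107 + 0.014461 = 0.542568
The terms with minor quake present sum to 0.014461, so
  P(minor quake | ¬spike, nearby quarry blast) = 0.014461 / 0.542568 ≈ 0.0267

P(minor quake | ¬spike, nearby quarry blast) ≈ 0.0267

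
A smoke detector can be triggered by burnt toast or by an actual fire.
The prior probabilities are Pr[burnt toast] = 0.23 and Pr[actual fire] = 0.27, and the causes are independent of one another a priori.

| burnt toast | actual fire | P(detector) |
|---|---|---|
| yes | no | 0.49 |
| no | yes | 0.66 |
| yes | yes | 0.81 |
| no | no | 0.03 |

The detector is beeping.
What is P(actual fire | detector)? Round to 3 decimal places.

Sum P(detector|·) weighted by the priors over the 4 (burnt toast, actual fire) configurations:
  P(detector) = 0.03*0.77*0.73 + 0.66*0.77*0.27 + 0.49*0.23*0.73 + 0.81*0.23*0.27
        = 0.016863 + 0.137214 + 0.082271 + 0.050301 = 0.286649
Configurations with actual fire contribute 0.187515, so
  P(actual fire | detector) = 0.187515 / 0.286649 ≈ 0.654

P(actual fire | detector) ≈ 0.654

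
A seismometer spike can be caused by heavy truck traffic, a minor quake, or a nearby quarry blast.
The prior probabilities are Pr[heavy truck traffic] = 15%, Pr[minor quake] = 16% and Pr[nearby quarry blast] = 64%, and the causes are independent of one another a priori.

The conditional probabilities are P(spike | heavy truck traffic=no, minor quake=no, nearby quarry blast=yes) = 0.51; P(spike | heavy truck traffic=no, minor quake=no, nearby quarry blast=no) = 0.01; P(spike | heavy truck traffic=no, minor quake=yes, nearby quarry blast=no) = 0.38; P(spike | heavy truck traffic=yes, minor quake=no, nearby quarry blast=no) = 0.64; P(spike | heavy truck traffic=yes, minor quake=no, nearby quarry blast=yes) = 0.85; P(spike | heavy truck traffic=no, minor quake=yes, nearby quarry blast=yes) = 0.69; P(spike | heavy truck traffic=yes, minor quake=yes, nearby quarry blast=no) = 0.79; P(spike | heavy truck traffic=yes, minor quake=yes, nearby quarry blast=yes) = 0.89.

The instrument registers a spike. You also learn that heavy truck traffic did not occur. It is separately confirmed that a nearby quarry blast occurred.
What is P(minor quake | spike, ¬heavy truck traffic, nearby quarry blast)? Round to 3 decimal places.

P(minor quake | spike, ¬heavy truck traffic, nearby quarry blast) ≈ 0.205

P(spike | ¬heavy truck traffic, nearby quarry blast) = 0.51*0.84 + 0.69*0.16 = 0.428400 + 0.110400 = 0.538800
Restricting to configurations with minor quake present: 0.69*0.16 = 0.110400.
Hence the posterior is 0.110400/0.538800 ≈ 0.205.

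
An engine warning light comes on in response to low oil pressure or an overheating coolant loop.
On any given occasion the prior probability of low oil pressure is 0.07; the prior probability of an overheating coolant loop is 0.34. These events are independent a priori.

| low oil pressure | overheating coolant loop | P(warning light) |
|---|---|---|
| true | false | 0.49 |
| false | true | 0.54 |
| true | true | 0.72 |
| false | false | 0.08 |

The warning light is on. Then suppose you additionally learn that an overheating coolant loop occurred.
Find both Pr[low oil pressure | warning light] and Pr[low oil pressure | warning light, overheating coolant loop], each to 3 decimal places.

Pr[low oil pressure | warning light] ≈ 0.153; Pr[low oil pressure | warning light, overheating coolant loop] ≈ 0.091

P(warning light) = 0.08×0.93×0.66 + 0.54×0.93×0.34 + 0.49×0.07×0.66 + 0.72×0.07×0.34 = 0.049104 + 0.170748 + 0.022638 + 0.017136 = 0.259626
Restricting to configurations with low oil pressure present: 0.022638 + 0.017136 = 0.039774.
P(low oil pressure | warning light) = 0.039774 / 0.259626 ≈ 0.153

Now condition on the additional information:
Enumerate both values of low oil pressure and weight by the priors:
  P(warning light | overheating coolant loop) = 0.54×0.93 + 0.72×0.07
        = 0.502200 + 0.050400 = 0.552600
The terms with low oil pressure present sum to 0.050400, so
  P(low oil pressure | warning light, overheating coolant loop) = 0.050400 / 0.552600 ≈ 0.091
The drop from 0.153 to 0.091 is the explaining-away (discounting) effect.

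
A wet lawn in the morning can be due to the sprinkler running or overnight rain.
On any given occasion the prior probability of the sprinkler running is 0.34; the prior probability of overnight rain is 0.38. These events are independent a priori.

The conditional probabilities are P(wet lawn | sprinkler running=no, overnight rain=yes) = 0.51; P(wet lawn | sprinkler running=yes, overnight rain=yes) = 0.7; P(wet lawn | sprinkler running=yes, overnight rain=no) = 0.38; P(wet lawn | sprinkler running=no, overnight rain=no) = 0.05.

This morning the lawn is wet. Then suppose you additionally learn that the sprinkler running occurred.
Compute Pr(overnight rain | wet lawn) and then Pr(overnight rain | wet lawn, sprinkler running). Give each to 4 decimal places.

Pr(overnight rain | wet lawn) ≈ 0.6847; Pr(overnight rain | wet lawn, sprinkler running) ≈ 0.5303

P(wet lawn) = 0.05×0.66×0.62 + 0.51×0.66×0.38 + 0.38×0.34×0.62 + 0.7×0.34×0.38 = 0.020460 + 0.127908 + 0.080104 + 0.090440 = 0.318912
Restricting to configurations with overnight rain present: 0.127908 + 0.090440 = 0.218348.
P(overnight rain | wet lawn) = 0.218348 / 0.318912 ≈ 0.6847

Now condition on the additional information:
Sum P(wet lawn|·) weighted by the priors over both values of overnight rain:
  P(wet lawn | sprinkler running) = 0.38*0.62 + 0.7*0.38
        = 0.235600 + 0.266000 = 0.501600
Configurations with overnight rain contribute 0.266000, so
  P(overnight rain | wet lawn, sprinkler running) = 0.266000 / 0.501600 ≈ 0.5303
The drop from 0.6847 to 0.5303 is the explaining-away (discounting) effect.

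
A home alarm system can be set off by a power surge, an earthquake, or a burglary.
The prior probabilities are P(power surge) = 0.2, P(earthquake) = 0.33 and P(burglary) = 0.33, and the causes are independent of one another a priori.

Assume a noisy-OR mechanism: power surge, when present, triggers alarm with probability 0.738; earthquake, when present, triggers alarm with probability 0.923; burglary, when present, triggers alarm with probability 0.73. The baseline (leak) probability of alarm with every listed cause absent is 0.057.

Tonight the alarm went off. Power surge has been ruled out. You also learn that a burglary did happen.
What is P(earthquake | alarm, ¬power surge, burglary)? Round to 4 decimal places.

Under noisy-OR, P(alarm | causes) = 1 − (1−0.057)·∏(1−qᵢ) over the active causes.
P(alarm | ¬power surge, burglary) = 0.74539·0.67 + 0.980395·0.33 = 0.499411 + 0.323530 = 0.822941
The earthquake-present share is 0.980395·0.33 = 0.323530.
P(earthquake | alarm, ¬power surge, burglary) = 0.323530 / 0.822941 ≈ 0.3931

P(earthquake | alarm, ¬power surge, burglary) ≈ 0.3931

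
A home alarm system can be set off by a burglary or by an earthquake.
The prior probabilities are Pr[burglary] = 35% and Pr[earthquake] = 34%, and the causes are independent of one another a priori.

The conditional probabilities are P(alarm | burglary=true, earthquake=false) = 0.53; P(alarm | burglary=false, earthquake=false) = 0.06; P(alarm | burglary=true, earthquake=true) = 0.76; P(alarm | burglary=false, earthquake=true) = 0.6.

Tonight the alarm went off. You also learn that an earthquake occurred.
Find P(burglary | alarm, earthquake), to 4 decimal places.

By total probability over both values of burglary:
  P(alarm | earthquake) = 0.6*0.65 + 0.76*0.35
        = 0.390000 + 0.266000 = 0.656000
The terms with burglary present sum to 0.266000, so
  P(burglary | alarm, earthquake) = 0.266000 / 0.656000 ≈ 0.4055

P(burglary | alarm, earthquake) ≈ 0.4055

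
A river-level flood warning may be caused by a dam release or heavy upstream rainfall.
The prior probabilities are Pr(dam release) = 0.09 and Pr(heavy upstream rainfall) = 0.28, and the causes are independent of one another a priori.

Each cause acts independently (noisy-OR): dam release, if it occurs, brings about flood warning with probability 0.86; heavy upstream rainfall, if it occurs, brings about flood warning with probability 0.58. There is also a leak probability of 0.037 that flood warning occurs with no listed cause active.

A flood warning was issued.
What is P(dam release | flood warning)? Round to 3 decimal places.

P(dam release | flood warning) ≈ 0.312

Under noisy-OR, P(flood warning | causes) = 1 − (1−0.037)·∏(1−qᵢ) over the active causes.
P(flood warning) = 0.037·0.91·0.72 + 0.59554·0.91·0.28 + 0.86518·0.09·0.72 + 0.943376·0.09·0.28 = 0.024242 + 0.151744 + 0.056064 + 0.023773 = 0.255823
Restricting to configurations with dam release present: 0.056064 + 0.023773 = 0.079837.
Hence the posterior is 0.079837/0.255823 ≈ 0.312.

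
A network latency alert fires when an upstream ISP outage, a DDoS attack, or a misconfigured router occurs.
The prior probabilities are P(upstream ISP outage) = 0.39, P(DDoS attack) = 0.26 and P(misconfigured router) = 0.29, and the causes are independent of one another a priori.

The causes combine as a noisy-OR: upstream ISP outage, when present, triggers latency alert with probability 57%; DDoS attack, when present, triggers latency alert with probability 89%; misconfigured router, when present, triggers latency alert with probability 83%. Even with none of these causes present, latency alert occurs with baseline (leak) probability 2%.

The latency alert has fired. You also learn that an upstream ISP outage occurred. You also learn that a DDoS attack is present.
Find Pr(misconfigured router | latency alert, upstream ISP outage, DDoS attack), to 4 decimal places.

Pr(misconfigured router | latency alert, upstream ISP outage, DDoS attack) ≈ 0.2982

Under noisy-OR, P(latency alert | causes) = 1 − (1−0.02)·∏(1−qᵢ) over the active causes.
P(latency alert | upstream ISP outage, DDoS attack) = 0.953646×0.71 + 0.99212×0.29 = 0.677089 + 0.287715 = 0.964804
Of this, 0.287715 comes from 0.99212×0.29 (the misconfigured router=true cases).
Hence the posterior is 0.287715/0.964804 ≈ 0.2982.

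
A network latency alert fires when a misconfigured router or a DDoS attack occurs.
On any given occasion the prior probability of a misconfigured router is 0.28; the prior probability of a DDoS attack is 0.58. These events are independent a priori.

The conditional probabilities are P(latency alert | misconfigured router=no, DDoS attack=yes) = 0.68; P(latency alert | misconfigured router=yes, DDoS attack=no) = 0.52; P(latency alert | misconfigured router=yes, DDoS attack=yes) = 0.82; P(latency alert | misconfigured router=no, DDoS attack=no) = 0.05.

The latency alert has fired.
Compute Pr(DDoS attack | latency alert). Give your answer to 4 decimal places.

By total probability over the 4 (misconfigured router, DDoS attack) configurations:
  P(latency alert) = 0.05·0.72·0.42 + 0.68·0.72·0.58 + 0.52·0.28·0.42 + 0.82·0.28·0.58
        = 0.015120 + 0.283968 + 0.061152 + 0.133168 = 0.493408
The terms with DDoS attack present sum to 0.417136, so
  P(DDoS attack | latency alert) = 0.417136 / 0.493408 ≈ 0.8454

Pr(DDoS attack | latency alert) ≈ 0.8454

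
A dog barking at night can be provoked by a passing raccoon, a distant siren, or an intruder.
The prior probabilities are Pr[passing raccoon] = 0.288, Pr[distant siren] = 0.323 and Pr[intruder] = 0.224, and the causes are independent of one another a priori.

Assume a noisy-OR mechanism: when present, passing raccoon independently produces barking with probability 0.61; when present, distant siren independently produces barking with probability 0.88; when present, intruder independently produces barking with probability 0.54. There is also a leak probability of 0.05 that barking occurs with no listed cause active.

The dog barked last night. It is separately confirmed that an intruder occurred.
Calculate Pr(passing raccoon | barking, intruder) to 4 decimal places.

Pr(passing raccoon | barking, intruder) ≈ 0.3407

Under noisy-OR, P(barking | causes) = 1 − (1−0.05)·∏(1−qᵢ) over the active causes.
For the numerator, keep only passing raccoon=true terms: 0.161746 + 0.091121 = 0.252867
The normalizing constant is 0.563·0.712·0.677 + 0.94756·0.712·0.323 + 0.82957·0.288·0.677 + 0.979548·0.288·0.323 = 0.742163
Posterior = 0.252867 / 0.742163 ≈ 0.3407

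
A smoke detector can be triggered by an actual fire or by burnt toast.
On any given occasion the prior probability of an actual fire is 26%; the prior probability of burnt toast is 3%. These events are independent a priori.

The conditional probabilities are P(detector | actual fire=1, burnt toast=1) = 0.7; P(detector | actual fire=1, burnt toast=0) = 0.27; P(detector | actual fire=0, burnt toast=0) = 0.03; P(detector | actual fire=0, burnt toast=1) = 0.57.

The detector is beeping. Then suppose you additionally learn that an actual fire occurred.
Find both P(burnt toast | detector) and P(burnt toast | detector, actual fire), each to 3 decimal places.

Enumerate the 4 (actual fire, burnt toast) configurations and weight by the priors:
  P(detector) = 0.03*0.74*0.97 + 0.57*0.74*0.03 + 0.27*0.26*0.97 + 0.7*0.26*0.03
        = 0.021534 + 0.012654 + 0.068094 + 0.005460 = 0.107742
The terms with burnt toast present sum to 0.018114, so
  P(burnt toast | detector) = 0.018114 / 0.107742 ≈ 0.168

Now condition on the additional information:
By total probability over both values of burnt toast:
  P(detector | actual fire) = 0.27*0.97 + 0.7*0.03
        = 0.261900 + 0.021000 = 0.282900
Configurations with burnt toast contribute 0.021000, so
  P(burnt toast | detector, actual fire) = 0.021000 / 0.282900 ≈ 0.074
The drop from 0.168 to 0.074 is the explaining-away (discounting) effect.

P(burnt toast | detector) ≈ 0.168; P(burnt toast | detector, actual fire) ≈ 0.074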